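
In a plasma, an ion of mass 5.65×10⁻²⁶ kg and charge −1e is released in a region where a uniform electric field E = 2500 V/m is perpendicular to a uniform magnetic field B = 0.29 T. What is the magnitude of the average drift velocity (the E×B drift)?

The steady drift has the magnetic force balancing the electric force, so v_d = E/B.
v_d = 2500/0.29 = 8600 m/s.

v_d ≈ 8600 m/s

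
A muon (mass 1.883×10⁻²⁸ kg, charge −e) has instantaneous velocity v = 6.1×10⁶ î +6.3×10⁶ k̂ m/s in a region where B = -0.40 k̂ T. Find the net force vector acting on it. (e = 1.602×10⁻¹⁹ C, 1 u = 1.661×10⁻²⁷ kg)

v×B = (0, 2.44×10⁶, 0) N/C.
F = q v×B = (−1.602×10⁻¹⁹ C)·(0, 2.44×10⁶, 0) = (0, -3.91×10⁻¹³, 0) N.

F ≈ (0, -3.91×10⁻¹³, 0) N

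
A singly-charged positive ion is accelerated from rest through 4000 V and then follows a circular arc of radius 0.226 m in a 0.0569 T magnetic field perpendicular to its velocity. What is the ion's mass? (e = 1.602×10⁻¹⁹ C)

Combine |q|V = ½mv² and r = mv/(|q|B): eliminate v to get m = qB²r²/(2V).
m = (1.602×10⁻¹⁹)(0.0569)²(0.226)²/(2·4000) ≈ 3.31×10⁻²⁷ kg.

m ≈ 3.31×10⁻²⁷ kg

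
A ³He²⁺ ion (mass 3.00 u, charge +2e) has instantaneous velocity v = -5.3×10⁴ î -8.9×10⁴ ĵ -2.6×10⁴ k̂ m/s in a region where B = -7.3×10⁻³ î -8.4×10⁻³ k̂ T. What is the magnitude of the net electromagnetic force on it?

|F| ≈ 3.28×10⁻¹⁶ N

v×B = (748, -255, -650) N/C.
F = q v×B = (3.204×10⁻¹⁹ C)·(748, -255, -650) = (2.40×10⁻¹⁶, -8.18×10⁻¹⁷, -2.08×10⁻¹⁶) N.
|F| = 3.28×10⁻¹⁶ N.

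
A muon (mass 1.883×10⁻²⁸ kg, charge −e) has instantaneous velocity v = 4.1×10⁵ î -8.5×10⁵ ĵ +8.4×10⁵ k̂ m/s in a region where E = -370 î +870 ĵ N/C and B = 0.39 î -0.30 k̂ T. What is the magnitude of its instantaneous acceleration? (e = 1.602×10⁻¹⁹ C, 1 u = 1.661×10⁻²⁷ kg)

|a| ≈ 5.23×10¹⁴ m/s²

v×B = (2.55×10⁵, 4.51×10⁵, 3.32×10⁵) N/C.
E + v×B = (2.55×10⁵, 4.51×10⁵, 3.32×10⁵) N/C.
F = q(E + v×B) = (−1.602×10⁻¹⁹ C)·(2.55×10⁵, 4.51×10⁵, 3.32×10⁵) = (-4.08×10⁻¹⁴, -7.23×10⁻¹⁴, -5.31×10⁻¹⁴) N.
|a| = |F|/m = 9.857×10⁻¹⁴/1.883×10⁻²⁸ ≈ 5.23×10¹⁴ m/s².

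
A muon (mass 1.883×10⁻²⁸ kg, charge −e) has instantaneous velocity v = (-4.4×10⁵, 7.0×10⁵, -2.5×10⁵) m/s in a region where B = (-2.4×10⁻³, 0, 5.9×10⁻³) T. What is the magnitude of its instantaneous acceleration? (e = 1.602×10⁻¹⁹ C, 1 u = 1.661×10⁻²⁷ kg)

|a| ≈ 4.67×10¹² m/s²

v×B = (4130, 3200, 1680) N/C.
F = q v×B = (−1.602×10⁻¹⁹ C)·(4130, 3200, 1680) = (-6.62×10⁻¹⁶, -5.12×10⁻¹⁶, -2.69×10⁻¹⁶) N.
|a| = |F|/m = 8.788×10⁻¹⁶/1.883×10⁻²⁸ ≈ 4.67×10¹² m/s².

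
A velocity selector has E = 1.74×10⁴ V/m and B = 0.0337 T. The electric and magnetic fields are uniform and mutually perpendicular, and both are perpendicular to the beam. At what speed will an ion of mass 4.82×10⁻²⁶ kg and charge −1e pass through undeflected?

v = 5.16×10⁵ m/s

For undeflected motion the electric and magnetic forces balance: qE = qvB.
v = E/B = 1.74×10⁴/0.0337 = 5.16×10⁵ m/s.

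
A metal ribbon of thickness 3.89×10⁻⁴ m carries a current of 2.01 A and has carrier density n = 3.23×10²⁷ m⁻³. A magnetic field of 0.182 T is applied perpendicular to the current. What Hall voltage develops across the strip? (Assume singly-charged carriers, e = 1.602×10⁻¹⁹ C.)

V_H ≈ 1.82×10⁻⁶ V

V_H = IB/(n e t).
V_H = (2.01)(0.182)/((3.23×10²⁷)(1.602×10⁻¹⁹)(3.89×10⁻⁴)) ≈ 1.82×10⁻⁶ V.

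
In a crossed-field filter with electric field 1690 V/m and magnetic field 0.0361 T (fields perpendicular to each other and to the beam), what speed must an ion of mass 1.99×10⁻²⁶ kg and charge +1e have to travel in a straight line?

Straight-line motion ⇒ electric and magnetic forces cancel, so E = vB.
v = E/B = 1690/0.0361 = 4.68×10⁴ m/s.

v = 4.68×10⁴ m/s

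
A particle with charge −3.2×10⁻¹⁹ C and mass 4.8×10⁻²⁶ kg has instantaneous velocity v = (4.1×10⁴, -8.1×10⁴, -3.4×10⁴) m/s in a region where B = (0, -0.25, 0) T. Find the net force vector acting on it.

F ≈ (2.72×10⁻¹⁵, 0, 3.28×10⁻¹⁵) N

v×B = (-8500, 0, -1.02×10⁴) N/C.
F = q v×B = (−3.2×10⁻¹⁹ C)·(-8500, 0, -1.02×10⁴) = (2.72×10⁻¹⁵, 0, 3.28×10⁻¹⁵) N.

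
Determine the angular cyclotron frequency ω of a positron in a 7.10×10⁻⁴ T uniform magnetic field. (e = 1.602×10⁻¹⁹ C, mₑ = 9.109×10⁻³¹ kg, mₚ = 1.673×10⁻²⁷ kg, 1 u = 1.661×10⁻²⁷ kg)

ω = |q|B/m.
ω = (1.602×10⁻¹⁹)(7.10×10⁻⁴)/9.109×10⁻³¹ ≈ 1.25×10⁸ rad/s.

ω ≈ 1.25×10⁸ rad/s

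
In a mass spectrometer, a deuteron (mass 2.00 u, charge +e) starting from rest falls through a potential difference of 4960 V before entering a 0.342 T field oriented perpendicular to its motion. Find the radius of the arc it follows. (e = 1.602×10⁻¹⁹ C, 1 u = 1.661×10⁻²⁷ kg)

r ≈ 0.0419 m

Acceleration: |q|V = ½mv² ⇒ v = √(2|q|V/m) = √(2·1.602×10⁻¹⁹·4960/3.322×10⁻²⁷) ≈ 6.917×10⁵ m/s.
In the field: r = mv/(|q|B) = (3.322×10⁻²⁷)(6.917×10⁵)/((1.602×10⁻¹⁹)(0.342)) ≈ 0.0419 m.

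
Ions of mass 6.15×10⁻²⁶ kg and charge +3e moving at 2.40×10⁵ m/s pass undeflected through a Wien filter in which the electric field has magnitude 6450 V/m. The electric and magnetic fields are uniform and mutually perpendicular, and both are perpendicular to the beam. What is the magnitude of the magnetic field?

Balance of forces in the selector: qE = qvB ⇒ B = E/v.
B = 6450/2.40×10⁵ = 0.0269 T.

B = 0.0269 T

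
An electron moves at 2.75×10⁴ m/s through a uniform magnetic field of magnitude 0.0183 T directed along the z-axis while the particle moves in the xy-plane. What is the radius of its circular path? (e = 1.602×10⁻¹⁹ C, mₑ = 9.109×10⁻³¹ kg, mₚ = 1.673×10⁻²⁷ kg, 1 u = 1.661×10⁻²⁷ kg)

The magnetic force provides the centripetal force: |q|vB = mv²/r.
r = mv/(|q|B) = (9.109×10⁻³¹)(2.75×10⁴)/((1.602×10⁻¹⁹)(0.0183)) ≈ 8.54×10⁻⁶ m.

r ≈ 8.54×10⁻⁶ m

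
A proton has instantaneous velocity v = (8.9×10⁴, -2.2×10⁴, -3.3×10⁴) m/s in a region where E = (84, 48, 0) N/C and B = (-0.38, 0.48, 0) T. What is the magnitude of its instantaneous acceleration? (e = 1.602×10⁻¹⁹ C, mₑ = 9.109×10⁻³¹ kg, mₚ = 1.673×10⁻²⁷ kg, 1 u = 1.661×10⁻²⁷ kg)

|a| ≈ 3.82×10¹² m/s²

v×B = (1.58×10⁴, 1.25×10⁴, 3.44×10⁴) N/C.
E + v×B = (1.59×10⁴, 1.26×10⁴, 3.44×10⁴) N/C.
F = q(E + v×B) = (1.602×10⁻¹⁹ C)·(1.59×10⁴, 1.26×10⁴, 3.44×10⁴) = (2.55×10⁻¹⁵, 2.02×10⁻¹⁵, 5.50×10⁻¹⁵) N.
|a| = |F|/m = 6.393×10⁻¹⁵/1.673×10⁻²⁷ ≈ 3.82×10¹² m/s².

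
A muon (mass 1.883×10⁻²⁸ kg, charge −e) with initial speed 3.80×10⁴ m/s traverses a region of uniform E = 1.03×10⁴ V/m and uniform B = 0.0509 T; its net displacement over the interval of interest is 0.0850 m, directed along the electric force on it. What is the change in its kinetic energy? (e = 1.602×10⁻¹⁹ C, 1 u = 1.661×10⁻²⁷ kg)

The magnetic force is always ⟂ v and does no work; only the electric force changes KE.
ΔKE = F_E · d = |q|E d = (1.602×10⁻¹⁹)(1.03×10⁴)(0.0850) ≈ 1.40×10⁻¹⁶ J.

ΔKE ≈ 1.40×10⁻¹⁶ J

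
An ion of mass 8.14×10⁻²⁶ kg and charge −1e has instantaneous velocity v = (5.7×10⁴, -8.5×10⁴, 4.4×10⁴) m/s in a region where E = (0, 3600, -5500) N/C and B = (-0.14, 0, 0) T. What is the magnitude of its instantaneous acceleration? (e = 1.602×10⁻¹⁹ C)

v×B = (0, -6160, -1.19×10⁴) N/C.
E + v×B = (0, -2560, -1.74×10⁴) N/C.
F = q(E + v×B) = (−1.602×10⁻¹⁹ C)·(0, -2560, -1.74×10⁴) = (0, 4.10×10⁻¹⁶, 2.79×10⁻¹⁵) N.
|a| = |F|/m = 2.817×10⁻¹⁵/8.14×10⁻²⁶ ≈ 3.46×10¹⁰ m/s².

|a| ≈ 3.46×10¹⁰ m/s²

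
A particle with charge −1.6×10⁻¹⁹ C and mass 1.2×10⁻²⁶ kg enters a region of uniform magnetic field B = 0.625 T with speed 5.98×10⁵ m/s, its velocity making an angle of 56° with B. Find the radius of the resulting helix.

v⊥ = v sinθ = 5.98×10⁵·sin56° ≈ 4.958×10⁵ m/s.
r = m v⊥/(|q|B) = (1.2×10⁻²⁶)(4.958×10⁵)/((1.6×10⁻¹⁹)(0.625)) ≈ 0.0595 m.

r ≈ 0.0595 m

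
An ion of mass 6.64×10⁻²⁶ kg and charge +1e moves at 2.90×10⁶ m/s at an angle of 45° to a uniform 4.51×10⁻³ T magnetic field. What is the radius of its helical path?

v⊥ = v sinθ = 2.90×10⁶·sin45° ≈ 2.051×10⁶ m/s.
r = m v⊥/(|q|B) = (6.64×10⁻²⁶)(2.051×10⁶)/((1.602×10⁻¹⁹)(4.51×10⁻³)) ≈ 188 m.

r ≈ 188 m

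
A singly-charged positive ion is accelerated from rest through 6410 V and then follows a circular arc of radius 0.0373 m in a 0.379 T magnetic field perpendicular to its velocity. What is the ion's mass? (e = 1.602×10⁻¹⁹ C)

Combine |q|V = ½mv² and r = mv/(|q|B): eliminate v to get m = qB²r²/(2V).
m = (1.602×10⁻¹⁹)(0.379)²(0.0373)²/(2·6410) ≈ 2.50×10⁻²⁷ kg.

m ≈ 2.50×10⁻²⁷ kg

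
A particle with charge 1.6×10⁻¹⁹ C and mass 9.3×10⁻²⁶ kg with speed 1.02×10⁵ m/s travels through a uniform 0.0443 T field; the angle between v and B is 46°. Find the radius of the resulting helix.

r ≈ 0.963 m

v⊥ = v sinθ = 1.02×10⁵·sin46° ≈ 7.337×10⁴ m/s.
r = m v⊥/(|q|B) = (9.3×10⁻²⁶)(7.337×10⁴)/((1.6×10⁻¹⁹)(0.0443)) ≈ 0.963 m.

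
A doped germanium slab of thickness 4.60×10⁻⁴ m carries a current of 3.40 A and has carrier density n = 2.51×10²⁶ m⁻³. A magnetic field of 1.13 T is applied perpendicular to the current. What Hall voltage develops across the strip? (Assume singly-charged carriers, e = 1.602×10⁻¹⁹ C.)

V_H ≈ 2.08×10⁻⁴ V

V_H = IB/(n e t).
V_H = (3.40)(1.13)/((2.51×10²⁶)(1.602×10⁻¹⁹)(4.60×10⁻⁴)) ≈ 2.08×10⁻⁴ V.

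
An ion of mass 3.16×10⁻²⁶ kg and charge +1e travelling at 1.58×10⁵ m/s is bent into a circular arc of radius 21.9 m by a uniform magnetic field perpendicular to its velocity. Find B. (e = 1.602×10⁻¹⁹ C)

From |q|vB = mv²/r, B = mv/(|q|r).
B = (3.16×10⁻²⁶)(1.58×10⁵)/((1.602×10⁻¹⁹)(21.9)) ≈ 1.42×10⁻³ T.

B ≈ 1.42×10⁻³ T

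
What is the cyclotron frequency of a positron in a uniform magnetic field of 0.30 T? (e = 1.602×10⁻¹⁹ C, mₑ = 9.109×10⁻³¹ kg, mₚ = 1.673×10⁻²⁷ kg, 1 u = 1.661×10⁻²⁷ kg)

f = |q|B/(2πm).
f = (1.602×10⁻¹⁹)(0.30)/(2π·9.109×10⁻³¹) ≈ 8.4×10⁹ Hz.

f ≈ 8.4×10⁹ Hz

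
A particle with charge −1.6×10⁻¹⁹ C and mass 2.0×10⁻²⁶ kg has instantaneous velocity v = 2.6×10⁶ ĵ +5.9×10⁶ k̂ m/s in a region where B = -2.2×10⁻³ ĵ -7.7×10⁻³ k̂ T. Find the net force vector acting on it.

v×B = (-7040, 0, 0) N/C.
F = q v×B = (−1.6×10⁻¹⁹ C)·(-7040, 0, 0) = (1.13×10⁻¹⁵, 0, 0) N.

F ≈ (1.13×10⁻¹⁵, 0, 0) N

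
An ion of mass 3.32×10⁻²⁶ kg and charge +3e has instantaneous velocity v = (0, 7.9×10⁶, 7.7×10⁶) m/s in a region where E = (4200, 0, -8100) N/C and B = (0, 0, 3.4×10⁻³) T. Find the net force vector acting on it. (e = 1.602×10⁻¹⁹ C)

F ≈ (1.49×10⁻¹⁴, 0, -3.89×10⁻¹⁵) N

v×B = (2.69×10⁴, 0, 0) N/C.
E + v×B = (3.11×10⁴, 0, -8100) N/C.
F = q(E + v×B) = (4.806×10⁻¹⁹ C)·(3.11×10⁴, 0, -8100) = (1.49×10⁻¹⁴, 0, -3.89×10⁻¹⁵) N.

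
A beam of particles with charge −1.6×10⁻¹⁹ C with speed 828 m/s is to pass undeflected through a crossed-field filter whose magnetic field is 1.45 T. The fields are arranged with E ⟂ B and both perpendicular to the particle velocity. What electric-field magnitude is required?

E = 1200 V/m

For straight-line motion qE = qvB, so E = vB.
E = 828 × 1.45 = 1200 V/m.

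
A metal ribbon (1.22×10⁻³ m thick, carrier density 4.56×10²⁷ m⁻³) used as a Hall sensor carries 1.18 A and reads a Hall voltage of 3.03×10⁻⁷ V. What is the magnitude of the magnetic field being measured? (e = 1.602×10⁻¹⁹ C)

B ≈ 0.229 T

From V_H = IB/(n e t), B = V_H n e t / I.
B = (3.03×10⁻⁷)(4.56×10²⁷)(1.602×10⁻¹⁹)(1.22×10⁻³)/1.18 ≈ 0.229 T.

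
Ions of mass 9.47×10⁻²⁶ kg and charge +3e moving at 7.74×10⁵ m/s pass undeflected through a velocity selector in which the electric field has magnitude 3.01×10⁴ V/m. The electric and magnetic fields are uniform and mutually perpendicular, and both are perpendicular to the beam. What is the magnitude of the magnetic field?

B = 0.0389 T

Balance of forces in the selector: qE = qvB ⇒ B = E/v.
B = 3.01×10⁴/7.74×10⁵ = 0.0389 T.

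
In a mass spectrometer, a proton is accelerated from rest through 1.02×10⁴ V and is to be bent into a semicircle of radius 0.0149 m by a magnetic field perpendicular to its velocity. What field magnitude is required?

v = √(2|q|V/m) = √(2·1.602×10⁻¹⁹·1.02×10⁴/1.673×10⁻²⁷) ≈ 1.398×10⁶ m/s.
B = mv/(|q|r) = (1.673×10⁻²⁷)(1.398×10⁶)/((1.602×10⁻¹⁹)(0.0149)) ≈ 0.980 T.

B ≈ 0.980 T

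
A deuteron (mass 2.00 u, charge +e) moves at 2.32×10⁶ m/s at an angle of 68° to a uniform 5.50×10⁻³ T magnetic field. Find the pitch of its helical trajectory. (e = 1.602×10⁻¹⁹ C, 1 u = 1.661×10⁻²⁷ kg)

v∥ = v cosθ = 2.32×10⁶·cos68° ≈ 8.691×10⁵ m/s.
T = 2πm/(|q|B) = 2π(3.322×10⁻²⁷)/((1.602×10⁻¹⁹)(5.50×10⁻³)) ≈ 2.369×10⁻⁵ s.
pitch = v∥ T = (8.691×10⁵)(2.369×10⁻⁵) ≈ 20.6 m.

p ≈ 20.6 m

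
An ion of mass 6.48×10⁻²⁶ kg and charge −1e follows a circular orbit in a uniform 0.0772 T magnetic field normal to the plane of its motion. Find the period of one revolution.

The cyclotron period depends only on m, q, B: T = 2πm/(|q|B).
T = 2π(6.48×10⁻²⁶)/((1.602×10⁻¹⁹)(0.0772)) ≈ 3.29×10⁻⁵ s.

T ≈ 3.29×10⁻⁵ s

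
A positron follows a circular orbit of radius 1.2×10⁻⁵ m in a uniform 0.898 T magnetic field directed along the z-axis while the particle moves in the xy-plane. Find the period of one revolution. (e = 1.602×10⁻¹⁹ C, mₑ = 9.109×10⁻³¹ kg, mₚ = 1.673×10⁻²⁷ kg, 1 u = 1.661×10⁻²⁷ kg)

The cyclotron period depends only on m, q, B: T = 2πm/(|q|B).
T = 2π(9.109×10⁻³¹)/((1.602×10⁻¹⁹)(0.898)) ≈ 3.98×10⁻¹¹ s.

T ≈ 3.98×10⁻¹¹ s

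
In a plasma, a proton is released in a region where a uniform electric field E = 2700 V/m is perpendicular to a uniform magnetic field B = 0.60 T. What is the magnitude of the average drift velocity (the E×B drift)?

The steady drift has the magnetic force balancing the electric force, so v_d = E/B.
v_d = 2700/0.60 = 4500 m/s.

v_d ≈ 4500 m/s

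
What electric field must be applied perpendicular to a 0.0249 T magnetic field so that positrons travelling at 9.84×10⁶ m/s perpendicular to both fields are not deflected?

E = 2.45×10⁵ V/m

For straight-line motion qE = qvB, so E = vB.
E = 9.84×10⁶ × 0.0249 = 2.45×10⁵ V/m.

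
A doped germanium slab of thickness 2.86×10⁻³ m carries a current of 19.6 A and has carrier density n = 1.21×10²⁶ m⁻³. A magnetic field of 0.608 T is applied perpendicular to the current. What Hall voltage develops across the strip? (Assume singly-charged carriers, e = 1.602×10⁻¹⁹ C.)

V_H ≈ 2.15×10⁻⁴ V

V_H = IB/(n e t).
V_H = (19.6)(0.608)/((1.21×10²⁶)(1.602×10⁻¹⁹)(2.86×10⁻³)) ≈ 2.15×10⁻⁴ V.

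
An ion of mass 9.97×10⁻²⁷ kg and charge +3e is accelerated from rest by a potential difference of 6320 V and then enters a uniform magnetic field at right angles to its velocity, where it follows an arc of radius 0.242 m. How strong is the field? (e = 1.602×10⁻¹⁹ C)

v = √(2|q|V/m) = √(2·4.806×10⁻¹⁹·6320/9.97×10⁻²⁷) ≈ 7.806×10⁵ m/s.
B = mv/(|q|r) = (9.97×10⁻²⁷)(7.806×10⁵)/((4.806×10⁻¹⁹)(0.242)) ≈ 0.0669 T.

B ≈ 0.0669 T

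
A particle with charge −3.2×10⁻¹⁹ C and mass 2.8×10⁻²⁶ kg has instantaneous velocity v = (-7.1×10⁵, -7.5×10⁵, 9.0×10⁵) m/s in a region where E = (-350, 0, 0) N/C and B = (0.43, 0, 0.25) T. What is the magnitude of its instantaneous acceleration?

v×B = (-1.88×10⁵, 5.64×10⁵, 3.22×10⁵) N/C.
E + v×B = (-1.88×10⁵, 5.64×10⁵, 3.22×10⁵) N/C.
F = q(E + v×B) = (−3.2×10⁻¹⁹ C)·(-1.88×10⁵, 5.64×10⁵, 3.22×10⁵) = (6.01×10⁻¹⁴, -1.81×10⁻¹³, -1.03×10⁻¹³) N.
|a| = |F|/m = 2.166×10⁻¹³/2.8×10⁻²⁶ ≈ 7.73×10¹² m/s².

|a| ≈ 7.73×10¹² m/s²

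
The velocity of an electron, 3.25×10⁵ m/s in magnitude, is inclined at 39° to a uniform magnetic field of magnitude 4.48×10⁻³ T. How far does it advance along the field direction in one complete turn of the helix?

p ≈ 2.01×10⁻³ m

v∥ = v cosθ = 3.25×10⁵·cos39° ≈ 2.526×10⁵ m/s.
T = 2πm/(|q|B) = 2π(9.109×10⁻³¹)/((1.602×10⁻¹⁹)(4.48×10⁻³)) ≈ 7.975×10⁻⁹ s.
pitch = v∥ T = (2.526×10⁵)(7.975×10⁻⁹) ≈ 2.01×10⁻³ m.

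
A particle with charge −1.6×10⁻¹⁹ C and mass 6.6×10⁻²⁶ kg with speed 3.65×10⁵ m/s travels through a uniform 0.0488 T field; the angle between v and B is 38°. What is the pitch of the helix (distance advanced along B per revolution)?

v∥ = v cosθ = 3.65×10⁵·cos38° ≈ 2.876×10⁵ m/s.
T = 2πm/(|q|B) = 2π(6.6×10⁻²⁶)/((1.6×10⁻¹⁹)(0.0488)) ≈ 5.311×10⁻⁵ s.
pitch = v∥ T = (2.876×10⁵)(5.311×10⁻⁵) ≈ 15.3 m.

p ≈ 15.3 m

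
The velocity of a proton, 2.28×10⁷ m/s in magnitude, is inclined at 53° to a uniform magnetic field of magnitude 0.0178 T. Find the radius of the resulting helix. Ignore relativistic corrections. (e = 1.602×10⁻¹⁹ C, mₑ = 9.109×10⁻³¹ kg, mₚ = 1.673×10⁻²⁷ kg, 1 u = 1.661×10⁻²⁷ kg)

v⊥ = v sinθ = 2.28×10⁷·sin53° ≈ 1.821×10⁷ m/s.
r = m v⊥/(|q|B) = (1.673×10⁻²⁷)(1.821×10⁷)/((1.602×10⁻¹⁹)(0.0178)) ≈ 10.7 m.

r ≈ 10.7 m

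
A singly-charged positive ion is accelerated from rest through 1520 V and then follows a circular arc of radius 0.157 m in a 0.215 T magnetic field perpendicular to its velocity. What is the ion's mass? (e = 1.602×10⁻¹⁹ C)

Combine |q|V = ½mv² and r = mv/(|q|B): eliminate v to get m = qB²r²/(2V).
m = (1.602×10⁻¹⁹)(0.215)²(0.157)²/(2·1520) ≈ 6.00×10⁻²⁶ kg.

m ≈ 6.00×10⁻²⁶ kg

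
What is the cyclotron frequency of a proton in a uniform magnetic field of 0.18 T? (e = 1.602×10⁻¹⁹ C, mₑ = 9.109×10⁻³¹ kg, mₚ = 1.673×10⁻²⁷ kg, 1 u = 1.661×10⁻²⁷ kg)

f = |q|B/(2πm).
f = (1.602×10⁻¹⁹)(0.18)/(2π·1.673×10⁻²⁷) ≈ 2.7×10⁶ Hz.

f ≈ 2.7×10⁶ Hz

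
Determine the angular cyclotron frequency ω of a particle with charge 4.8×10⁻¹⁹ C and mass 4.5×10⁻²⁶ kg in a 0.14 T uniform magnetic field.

ω = |q|B/m.
ω = (4.8×10⁻¹⁹)(0.14)/4.5×10⁻²⁶ ≈ 1.5×10⁶ rad/s.

ω ≈ 1.5×10⁶ rad/s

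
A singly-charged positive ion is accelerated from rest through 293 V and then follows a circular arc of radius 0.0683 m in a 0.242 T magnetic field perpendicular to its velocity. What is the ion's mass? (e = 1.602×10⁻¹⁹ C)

Combine |q|V = ½mv² and r = mv/(|q|B): eliminate v to get m = qB²r²/(2V).
m = (1.602×10⁻¹⁹)(0.242)²(0.0683)²/(2·293) ≈ 7.47×10⁻²⁶ kg.

m ≈ 7.47×10⁻²⁶ kg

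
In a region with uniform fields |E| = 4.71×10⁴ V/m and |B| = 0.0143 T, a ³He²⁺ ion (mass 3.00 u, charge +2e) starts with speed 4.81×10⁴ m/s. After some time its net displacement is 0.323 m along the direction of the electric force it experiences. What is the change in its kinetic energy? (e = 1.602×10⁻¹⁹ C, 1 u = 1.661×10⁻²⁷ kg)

The magnetic force is always ⟂ v and does no work; only the electric force changes KE.
ΔKE = F_E · d = |q|E d = (3.204×10⁻¹⁹)(4.71×10⁴)(0.323) ≈ 4.87×10⁻¹⁵ J.

ΔKE ≈ 4.87×10⁻¹⁵ J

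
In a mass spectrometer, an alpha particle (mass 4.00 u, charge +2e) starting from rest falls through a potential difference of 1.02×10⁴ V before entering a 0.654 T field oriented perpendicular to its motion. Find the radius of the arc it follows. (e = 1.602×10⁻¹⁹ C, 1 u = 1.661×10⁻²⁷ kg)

r ≈ 0.0314 m

Acceleration: |q|V = ½mv² ⇒ v = √(2|q|V/m) = √(2·3.204×10⁻¹⁹·1.02×10⁴/6.644×10⁻²⁷) ≈ 9.919×10⁵ m/s.
In the field: r = mv/(|q|B) = (6.644×10⁻²⁷)(9.919×10⁵)/((3.204×10⁻¹⁹)(0.654)) ≈ 0.0314 m.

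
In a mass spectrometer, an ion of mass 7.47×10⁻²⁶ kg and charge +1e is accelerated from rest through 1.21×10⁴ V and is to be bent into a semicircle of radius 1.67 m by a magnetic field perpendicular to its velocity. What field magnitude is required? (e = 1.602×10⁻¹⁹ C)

v = √(2|q|V/m) = √(2·1.602×10⁻¹⁹·1.21×10⁴/7.47×10⁻²⁶) ≈ 2.278×10⁵ m/s.
B = mv/(|q|r) = (7.47×10⁻²⁶)(2.278×10⁵)/((1.602×10⁻¹⁹)(1.67)) ≈ 0.0636 T.

B ≈ 0.0636 T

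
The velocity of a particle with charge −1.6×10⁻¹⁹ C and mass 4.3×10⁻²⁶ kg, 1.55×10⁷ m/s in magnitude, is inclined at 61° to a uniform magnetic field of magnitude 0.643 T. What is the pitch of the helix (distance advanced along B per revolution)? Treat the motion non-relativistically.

p ≈ 19.7 m

v∥ = v cosθ = 1.55×10⁷·cos61° ≈ 7.515×10⁶ m/s.
T = 2πm/(|q|B) = 2π(4.3×10⁻²⁶)/((1.6×10⁻¹⁹)(0.643)) ≈ 2.626×10⁻⁶ s.
pitch = v∥ T = (7.515×10⁶)(2.626×10⁻⁶) ≈ 19.7 m.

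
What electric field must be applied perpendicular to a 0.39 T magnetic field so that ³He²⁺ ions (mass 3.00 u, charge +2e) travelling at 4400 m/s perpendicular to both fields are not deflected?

For straight-line motion qE = qvB, so E = vB.
E = 4400 × 0.39 = 1700 V/m.

E = 1700 V/m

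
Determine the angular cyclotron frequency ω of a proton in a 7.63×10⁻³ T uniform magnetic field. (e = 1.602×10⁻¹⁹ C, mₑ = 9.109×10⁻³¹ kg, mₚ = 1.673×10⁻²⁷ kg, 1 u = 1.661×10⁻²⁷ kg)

ω = |q|B/m.
ω = (1.602×10⁻¹⁹)(7.63×10⁻³)/1.673×10⁻²⁷ ≈ 7.31×10⁵ rad/s.

ω ≈ 7.31×10⁵ rad/s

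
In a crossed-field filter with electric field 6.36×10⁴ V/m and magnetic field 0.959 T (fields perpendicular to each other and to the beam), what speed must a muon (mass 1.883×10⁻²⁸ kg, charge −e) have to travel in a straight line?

For undeflected motion the electric and magnetic forces balance: qE = qvB.
v = E/B = 6.36×10⁴/0.959 = 6.63×10⁴ m/s.

v = 6.63×10⁴ m/s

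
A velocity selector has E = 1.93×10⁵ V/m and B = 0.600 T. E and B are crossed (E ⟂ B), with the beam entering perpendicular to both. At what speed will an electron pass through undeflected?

v = 3.22×10⁵ m/s

Straight-line motion ⇒ electric and magnetic forces cancel, so E = vB.
v = E/B = 1.93×10⁵/0.600 = 3.22×10⁵ m/s.
The result is independent of the particle's charge and mass.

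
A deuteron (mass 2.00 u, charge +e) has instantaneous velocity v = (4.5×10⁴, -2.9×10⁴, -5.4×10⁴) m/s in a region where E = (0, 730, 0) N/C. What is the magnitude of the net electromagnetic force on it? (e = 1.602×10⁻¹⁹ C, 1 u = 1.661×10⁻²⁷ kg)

Only an electric field acts, so F = qE = (1.602×10⁻¹⁹ C)·(0, 730, 0) = (0, 1.17×10⁻¹⁶, 0) N.
|F| = 1.17×10⁻¹⁶ N.

|F| ≈ 1.17×10⁻¹⁶ N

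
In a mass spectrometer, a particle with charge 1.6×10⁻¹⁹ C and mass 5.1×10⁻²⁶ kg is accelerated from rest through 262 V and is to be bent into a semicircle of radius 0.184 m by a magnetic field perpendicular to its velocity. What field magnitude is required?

v = √(2|q|V/m) = √(2·1.6×10⁻¹⁹·262/5.1×10⁻²⁶) ≈ 4.055×10⁴ m/s.
B = mv/(|q|r) = (5.1×10⁻²⁶)(4.055×10⁴)/((1.6×10⁻¹⁹)(0.184)) ≈ 0.0702 T.

B ≈ 0.0702 T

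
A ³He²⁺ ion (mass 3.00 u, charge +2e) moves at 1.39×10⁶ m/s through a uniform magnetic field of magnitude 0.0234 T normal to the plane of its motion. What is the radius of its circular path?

The magnetic force provides the centripetal force: |q|vB = mv²/r.
r = mv/(|q|B) = (4.983×10⁻²⁷)(1.39×10⁶)/((3.204×10⁻¹⁹)(0.0234)) ≈ 0.924 m.

r ≈ 0.924 m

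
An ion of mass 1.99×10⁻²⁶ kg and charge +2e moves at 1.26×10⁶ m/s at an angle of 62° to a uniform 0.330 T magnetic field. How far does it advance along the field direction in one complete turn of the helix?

v∥ = v cosθ = 1.26×10⁶·cos62° ≈ 5.915×10⁵ m/s.
T = 2πm/(|q|B) = 2π(1.99×10⁻²⁶)/((3.204×10⁻¹⁹)(0.330)) ≈ 1.183×10⁻⁶ s.
pitch = v∥ T = (5.915×10⁵)(1.183×10⁻⁶) ≈ 0.700 m.

p ≈ 0.700 m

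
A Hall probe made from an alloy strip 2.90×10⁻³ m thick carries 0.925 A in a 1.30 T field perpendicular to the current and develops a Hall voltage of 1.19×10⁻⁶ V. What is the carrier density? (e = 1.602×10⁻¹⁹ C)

From V_H = IB/(n e t), n = IB/(V_H e t).
n = (0.925)(1.30)/((1.19×10⁻⁶)(1.602×10⁻¹⁹)(2.90×10⁻³)) ≈ 2.18×10²⁷ m⁻³.

n ≈ 2.18×10²⁷ m⁻³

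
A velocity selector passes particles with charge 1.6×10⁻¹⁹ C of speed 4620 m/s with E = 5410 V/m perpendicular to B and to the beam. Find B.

Balance of forces in the selector: qE = qvB ⇒ B = E/v.
B = 5410/4620 = 1.17 T.

B = 1.17 T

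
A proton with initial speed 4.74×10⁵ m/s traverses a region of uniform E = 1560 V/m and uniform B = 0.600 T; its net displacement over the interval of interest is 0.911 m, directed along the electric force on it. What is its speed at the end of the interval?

v_f ≈ 7.05×10⁵ m/s

B does no work; ΔKE = |q|E d.
½mv_f² = ½mv₀² + |q|Ed = ½(1.673×10⁻²⁷)(4.74×10⁵)² + (1.602×10⁻¹⁹)(1560)(0.911) ≈ 1.879×10⁻¹⁶ J + 2.277×10⁻¹⁶ J ≈ 4.156×10⁻¹⁶ J.
v_f = √(2·4.156×10⁻¹⁶/1.673×10⁻²⁷) ≈ 7.05×10⁵ m/s.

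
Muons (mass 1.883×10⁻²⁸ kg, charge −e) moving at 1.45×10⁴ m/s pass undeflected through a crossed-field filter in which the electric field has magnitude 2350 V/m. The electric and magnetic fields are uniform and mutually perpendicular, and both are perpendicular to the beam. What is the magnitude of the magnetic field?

Balance of forces in the selector: qE = qvB ⇒ B = E/v.
B = 2350/1.45×10⁴ = 0.162 T.

B = 0.162 T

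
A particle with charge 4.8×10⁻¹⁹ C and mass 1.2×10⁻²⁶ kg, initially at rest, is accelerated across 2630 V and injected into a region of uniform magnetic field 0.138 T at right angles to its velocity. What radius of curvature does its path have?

r ≈ 0.0831 m

Acceleration: |q|V = ½mv² ⇒ v = √(2|q|V/m) = √(2·4.8×10⁻¹⁹·2630/1.2×10⁻²⁶) ≈ 4.587×10⁵ m/s.
In the field: r = mv/(|q|B) = (1.2×10⁻²⁶)(4.587×10⁵)/((4.8×10⁻¹⁹)(0.138)) ≈ 0.0831 m.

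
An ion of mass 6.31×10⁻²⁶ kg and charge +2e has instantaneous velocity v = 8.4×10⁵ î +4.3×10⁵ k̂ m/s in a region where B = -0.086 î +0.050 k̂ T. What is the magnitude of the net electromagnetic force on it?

v×B = (0, -7.90×10⁴, 0) N/C.
F = q v×B = (3.204×10⁻¹⁹ C)·(0, -7.90×10⁴, 0) = (0, -2.53×10⁻¹⁴, 0) N.
|F| = 2.53×10⁻¹⁴ N.

|F| ≈ 2.53×10⁻¹⁴ N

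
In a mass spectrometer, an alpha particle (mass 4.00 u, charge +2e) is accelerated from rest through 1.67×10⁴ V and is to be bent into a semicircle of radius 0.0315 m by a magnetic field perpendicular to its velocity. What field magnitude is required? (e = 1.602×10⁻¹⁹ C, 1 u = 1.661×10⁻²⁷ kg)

v = √(2|q|V/m) = √(2·3.204×10⁻¹⁹·1.67×10⁴/6.644×10⁻²⁷) ≈ 1.269×10⁶ m/s.
B = mv/(|q|r) = (6.644×10⁻²⁷)(1.269×10⁶)/((3.204×10⁻¹⁹)(0.0315)) ≈ 0.835 T.

B ≈ 0.835 T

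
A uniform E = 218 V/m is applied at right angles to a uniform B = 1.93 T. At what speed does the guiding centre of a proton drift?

The E×B drift speed is v_d = E/B.
v_d = 218/1.93 = 113 m/s.

v_d ≈ 113 m/s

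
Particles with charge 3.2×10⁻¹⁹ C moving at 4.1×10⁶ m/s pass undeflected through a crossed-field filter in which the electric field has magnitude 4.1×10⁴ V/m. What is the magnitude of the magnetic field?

Balance of forces in the selector: qE = qvB ⇒ B = E/v.
B = 4.1×10⁴/4.1×10⁶ = 0.010 T.

B = 0.010 T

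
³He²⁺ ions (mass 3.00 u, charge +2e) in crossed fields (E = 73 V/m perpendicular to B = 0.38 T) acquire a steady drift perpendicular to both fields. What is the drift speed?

v_d ≈ 190 m/s

The E×B drift speed is v_d = E/B.
v_d = 73/0.38 = 190 m/s.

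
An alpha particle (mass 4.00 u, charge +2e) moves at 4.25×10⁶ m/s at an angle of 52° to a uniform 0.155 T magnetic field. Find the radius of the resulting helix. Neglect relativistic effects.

v⊥ = v sinθ = 4.25×10⁶·sin52° ≈ 3.349×10⁶ m/s.
r = m v⊥/(|q|B) = (6.644×10⁻²⁷)(3.349×10⁶)/((3.204×10⁻¹⁹)(0.155)) ≈ 0.448 m.

r ≈ 0.448 m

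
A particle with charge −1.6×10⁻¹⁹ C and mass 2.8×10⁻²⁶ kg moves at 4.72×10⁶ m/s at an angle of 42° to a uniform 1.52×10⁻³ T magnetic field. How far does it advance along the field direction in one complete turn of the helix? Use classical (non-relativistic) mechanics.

v∥ = v cosθ = 4.72×10⁶·cos42° ≈ 3.508×10⁶ m/s.
T = 2πm/(|q|B) = 2π(2.8×10⁻²⁶)/((1.6×10⁻¹⁹)(1.52×10⁻³)) ≈ 7.234×10⁻⁴ s.
pitch = v∥ T = (3.508×10⁶)(7.234×10⁻⁴) ≈ 2540 m.

p ≈ 2540 m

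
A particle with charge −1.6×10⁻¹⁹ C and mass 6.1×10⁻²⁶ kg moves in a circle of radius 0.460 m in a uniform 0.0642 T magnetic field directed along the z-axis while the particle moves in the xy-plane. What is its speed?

From |q|vB = mv²/r, v = |q|Br/m.
v = (1.6×10⁻¹⁹)(0.0642)(0.460)/6.1×10⁻²⁶ ≈ 7.75×10⁴ m/s.

v ≈ 7.75×10⁴ m/s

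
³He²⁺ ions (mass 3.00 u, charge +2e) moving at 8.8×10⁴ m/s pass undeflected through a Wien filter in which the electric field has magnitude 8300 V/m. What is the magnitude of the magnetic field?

B = 0.094 T

Balance of forces in the selector: qE = qvB ⇒ B = E/v.
B = 8300/8.8×10⁴ = 0.094 T.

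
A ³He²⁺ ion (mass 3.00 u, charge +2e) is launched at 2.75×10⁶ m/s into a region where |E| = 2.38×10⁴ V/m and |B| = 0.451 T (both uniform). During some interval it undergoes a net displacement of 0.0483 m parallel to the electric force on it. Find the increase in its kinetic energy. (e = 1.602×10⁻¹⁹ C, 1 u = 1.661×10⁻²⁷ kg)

The magnetic force is always ⟂ v and does no work; only the electric force changes KE.
ΔKE = F_E · d = |q|E d = (3.204×10⁻¹⁹)(2.38×10⁴)(0.0483) ≈ 3.68×10⁻¹⁶ J.

ΔKE ≈ 3.68×10⁻¹⁶ J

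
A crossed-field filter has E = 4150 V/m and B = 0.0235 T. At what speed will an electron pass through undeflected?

Zero net Lorentz force requires |qE| = |q v×B|, i.e. E = vB.
v = E/B = 4150/0.0235 = 1.77×10⁵ m/s.

v = 1.77×10⁵ m/s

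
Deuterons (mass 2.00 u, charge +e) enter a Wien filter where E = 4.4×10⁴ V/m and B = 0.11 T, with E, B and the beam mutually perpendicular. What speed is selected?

For undeflected motion the electric and magnetic forces balance: qE = qvB.
v = E/B = 4.4×10⁴/0.11 = 4.0×10⁵ m/s.
The result is independent of the particle's charge and mass.

v = 4.0×10⁵ m/s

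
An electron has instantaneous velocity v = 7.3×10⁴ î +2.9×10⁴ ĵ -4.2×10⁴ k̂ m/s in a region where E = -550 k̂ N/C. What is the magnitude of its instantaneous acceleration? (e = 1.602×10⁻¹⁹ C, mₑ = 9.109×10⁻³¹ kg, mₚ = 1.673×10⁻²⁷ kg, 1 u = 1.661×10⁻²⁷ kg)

|a| ≈ 9.67×10¹³ m/s²

Only an electric field acts, so F = qE = (−1.602×10⁻¹⁹ C)·(0, 0, -550) = (0, 0, 8.81×10⁻¹⁷) N.
|a| = |F|/m = 8.811×10⁻¹⁷/9.109×10⁻³¹ ≈ 9.67×10¹³ m/s².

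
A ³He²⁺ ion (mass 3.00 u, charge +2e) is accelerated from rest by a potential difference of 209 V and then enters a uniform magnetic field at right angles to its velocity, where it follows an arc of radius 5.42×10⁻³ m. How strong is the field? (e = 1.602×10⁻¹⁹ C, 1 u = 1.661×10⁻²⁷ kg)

v = √(2|q|V/m) = √(2·3.204×10⁻¹⁹·209/4.983×10⁻²⁷) ≈ 1.639×10⁵ m/s.
B = mv/(|q|r) = (4.983×10⁻²⁷)(1.639×10⁵)/((3.204×10⁻¹⁹)(5.42×10⁻³)) ≈ 0.470 T.

B ≈ 0.470 T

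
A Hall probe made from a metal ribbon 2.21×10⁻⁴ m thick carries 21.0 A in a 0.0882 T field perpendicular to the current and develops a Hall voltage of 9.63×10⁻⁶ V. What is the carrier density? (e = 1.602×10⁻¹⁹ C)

From V_H = IB/(n e t), n = IB/(V_H e t).
n = (21.0)(0.0882)/((9.63×10⁻⁶)(1.602×10⁻¹⁹)(2.21×10⁻⁴)) ≈ 5.43×10²⁷ m⁻³.

n ≈ 5.43×10²⁷ m⁻³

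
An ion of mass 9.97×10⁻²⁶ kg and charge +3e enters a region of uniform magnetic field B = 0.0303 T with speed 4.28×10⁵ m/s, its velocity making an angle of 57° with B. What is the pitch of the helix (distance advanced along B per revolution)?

p ≈ 10.0 m

v∥ = v cosθ = 4.28×10⁵·cos57° ≈ 2.331×10⁵ m/s.
T = 2πm/(|q|B) = 2π(9.97×10⁻²⁶)/((4.806×10⁻¹⁹)(0.0303)) ≈ 4.302×10⁻⁵ s.
pitch = v∥ T = (2.331×10⁵)(4.302×10⁻⁵) ≈ 10.0 m.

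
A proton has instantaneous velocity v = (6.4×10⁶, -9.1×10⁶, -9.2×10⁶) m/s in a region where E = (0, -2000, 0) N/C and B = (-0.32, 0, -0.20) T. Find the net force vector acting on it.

v×B = (1.82×10⁶, 4.22×10⁶, -2.91×10⁶) N/C.
E + v×B = (1.82×10⁶, 4.22×10⁶, -2.91×10⁶) N/C.
F = q(E + v×B) = (1.602×10⁻¹⁹ C)·(1.82×10⁶, 4.22×10⁶, -2.91×10⁶) = (2.92×10⁻¹³, 6.76×10⁻¹³, -4.67×10⁻¹³) N.

F ≈ (2.92×10⁻¹³, 6.76×10⁻¹³, -4.67×10⁻¹³) N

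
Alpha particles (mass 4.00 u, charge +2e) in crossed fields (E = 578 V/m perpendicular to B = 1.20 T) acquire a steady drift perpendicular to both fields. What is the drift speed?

v_d ≈ 482 m/s

In crossed fields the guiding centre drifts at v_d = |E×B|/B² = E/B, independent of charge and mass.
v_d = 578/1.20 = 482 m/s.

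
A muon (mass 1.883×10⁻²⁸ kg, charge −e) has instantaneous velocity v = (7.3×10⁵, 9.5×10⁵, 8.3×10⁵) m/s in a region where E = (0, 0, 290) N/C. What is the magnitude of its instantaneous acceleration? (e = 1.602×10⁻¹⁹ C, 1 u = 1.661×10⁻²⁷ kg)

|a| ≈ 2.47×10¹¹ m/s²

Only an electric field acts, so F = qE = (−1.602×10⁻¹⁹ C)·(0, 0, 290) = (0, 0, -4.65×10⁻¹⁷) N.
|a| = |F|/m = 4.646×10⁻¹⁷/1.883×10⁻²⁸ ≈ 2.47×10¹¹ m/s².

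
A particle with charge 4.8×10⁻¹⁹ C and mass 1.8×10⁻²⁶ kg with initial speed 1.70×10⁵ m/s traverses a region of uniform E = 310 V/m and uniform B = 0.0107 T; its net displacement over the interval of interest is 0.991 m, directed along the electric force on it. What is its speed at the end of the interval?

v_f ≈ 2.13×10⁵ m/s

B does no work; ΔKE = |q|E d.
½mv_f² = ½mv₀² + |q|Ed = ½(1.8×10⁻²⁶)(1.70×10⁵)² + (4.8×10⁻¹⁹)(310)(0.991) ≈ 2.601×10⁻¹⁶ J + 1.475×10⁻¹⁶ J ≈ 4.076×10⁻¹⁶ J.
v_f = √(2·4.076×10⁻¹⁶/1.8×10⁻²⁶) ≈ 2.13×10⁵ m/s.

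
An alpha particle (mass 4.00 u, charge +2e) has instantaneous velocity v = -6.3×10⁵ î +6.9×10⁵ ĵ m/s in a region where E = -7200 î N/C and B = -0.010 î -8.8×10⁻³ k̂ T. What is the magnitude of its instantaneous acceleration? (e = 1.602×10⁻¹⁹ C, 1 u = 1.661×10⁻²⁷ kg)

|a| ≈ 7.69×10¹¹ m/s²

v×B = (-6070, -5540, 6900) N/C.
E + v×B = (-1.33×10⁴, -5540, 6900) N/C.
F = q(E + v×B) = (3.204×10⁻¹⁹ C)·(-1.33×10⁴, -5540, 6900) = (-4.25×10⁻¹⁵, -1.78×10⁻¹⁵, 2.21×10⁻¹⁵) N.
|a| = |F|/m = 5.111×10⁻¹⁵/6.644×10⁻²⁷ ≈ 7.69×10¹¹ m/s².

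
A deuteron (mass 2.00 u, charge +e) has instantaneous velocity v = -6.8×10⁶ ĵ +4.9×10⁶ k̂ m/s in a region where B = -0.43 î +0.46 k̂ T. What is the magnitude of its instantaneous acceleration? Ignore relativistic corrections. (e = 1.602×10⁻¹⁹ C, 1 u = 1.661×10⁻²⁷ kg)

v×B = (-3.13×10⁶, -2.11×10⁶, -2.92×10⁶) N/C.
F = q v×B = (1.602×10⁻¹⁹ C)·(-3.13×10⁶, -2.11×10⁶, -2.92×10⁶) = (-5.01×10⁻¹³, -3.38×10⁻¹³, -4.68×10⁻¹³) N.
|a| = |F|/m = 7.645×10⁻¹³/3.322×10⁻²⁷ ≈ 2.30×10¹⁴ m/s².

|a| ≈ 2.30×10¹⁴ m/s²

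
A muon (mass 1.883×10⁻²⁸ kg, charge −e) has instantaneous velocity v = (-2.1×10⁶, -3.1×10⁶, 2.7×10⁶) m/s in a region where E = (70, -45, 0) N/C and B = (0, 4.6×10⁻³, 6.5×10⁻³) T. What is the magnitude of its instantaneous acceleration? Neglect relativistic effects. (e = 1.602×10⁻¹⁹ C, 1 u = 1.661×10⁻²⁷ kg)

|a| ≈ 3.11×10¹³ m/s²

v×B = (-3.26×10⁴, 1.36×10⁴, -9660) N/C.
E + v×B = (-3.25×10⁴, 1.36×10⁴, -9660) N/C.
F = q(E + v×B) = (−1.602×10⁻¹⁹ C)·(-3.25×10⁴, 1.36×10⁴, -9660) = (5.21×10⁻¹⁵, -2.18×10⁻¹⁵, 1.55×10⁻¹⁵) N.
|a| = |F|/m = 5.853×10⁻¹⁵/1.883×10⁻²⁸ ≈ 3.11×10¹³ m/s².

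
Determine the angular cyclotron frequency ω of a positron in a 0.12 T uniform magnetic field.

ω = |q|B/m.
ω = (1.602×10⁻¹⁹)(0.12)/9.109×10⁻³¹ ≈ 2.1×10¹⁰ rad/s.

ω ≈ 2.1×10¹⁰ rad/s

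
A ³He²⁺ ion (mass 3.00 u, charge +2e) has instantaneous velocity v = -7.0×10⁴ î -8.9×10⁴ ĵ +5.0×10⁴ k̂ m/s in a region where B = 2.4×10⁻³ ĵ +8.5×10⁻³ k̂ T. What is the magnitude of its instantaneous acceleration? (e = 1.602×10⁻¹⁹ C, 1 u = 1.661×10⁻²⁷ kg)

v×B = (-876, 595, -168) N/C.
F = q v×B = (3.204×10⁻¹⁹ C)·(-876, 595, -168) = (-2.81×10⁻¹⁶, 1.91×10⁻¹⁶, -5.38×10⁻¹⁷) N.
|a| = |F|/m = 3.437×10⁻¹⁶/4.983×10⁻²⁷ ≈ 6.90×10¹⁰ m/s².

|a| ≈ 6.90×10¹⁰ m/s²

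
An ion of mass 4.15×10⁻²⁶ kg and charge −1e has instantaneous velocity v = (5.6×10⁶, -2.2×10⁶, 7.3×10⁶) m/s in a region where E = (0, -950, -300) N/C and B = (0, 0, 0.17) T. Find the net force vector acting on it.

F ≈ (5.99×10⁻¹⁴, 1.53×10⁻¹³, 4.81×10⁻¹⁷) N

v×B = (-3.74×10⁵, -9.52×10⁵, 0) N/C.
E + v×B = (-3.74×10⁵, -9.53×10⁵, -300) N/C.
F = q(E + v×B) = (−1.602×10⁻¹⁹ C)·(-3.74×10⁵, -9.53×10⁵, -300) = (5.99×10⁻¹⁴, 1.53×10⁻¹³, 4.81×10⁻¹⁷) N.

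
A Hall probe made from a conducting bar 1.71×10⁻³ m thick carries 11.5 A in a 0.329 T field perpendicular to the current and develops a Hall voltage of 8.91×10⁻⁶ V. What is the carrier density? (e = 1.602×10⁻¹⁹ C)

n ≈ 1.55×10²⁷ m⁻³

From V_H = IB/(n e t), n = IB/(V_H e t).
n = (11.5)(0.329)/((8.91×10⁻⁶)(1.602×10⁻¹⁹)(1.71×10⁻³)) ≈ 1.55×10²⁷ m⁻³.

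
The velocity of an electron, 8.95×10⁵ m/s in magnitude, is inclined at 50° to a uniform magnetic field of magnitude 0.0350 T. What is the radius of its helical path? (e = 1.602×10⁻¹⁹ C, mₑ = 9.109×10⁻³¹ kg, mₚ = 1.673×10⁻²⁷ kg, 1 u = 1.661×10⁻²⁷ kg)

v⊥ = v sinθ = 8.95×10⁵·sin50° ≈ 6.856×10⁵ m/s.
r = m v⊥/(|q|B) = (9.109×10⁻³¹)(6.856×10⁵)/((1.602×10⁻¹⁹)(0.0350)) ≈ 1.11×10⁻⁴ m.

r ≈ 1.11×10⁻⁴ m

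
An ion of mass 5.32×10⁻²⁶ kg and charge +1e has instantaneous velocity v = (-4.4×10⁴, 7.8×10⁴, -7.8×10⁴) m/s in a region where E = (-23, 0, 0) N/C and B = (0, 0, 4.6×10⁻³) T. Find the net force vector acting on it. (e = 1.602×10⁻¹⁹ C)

F ≈ (5.38×10⁻¹⁷, 3.24×10⁻¹⁷, 0) N

v×B = (359, 202, 0) N/C.
E + v×B = (336, 202, 0) N/C.
F = q(E + v×B) = (1.602×10⁻¹⁹ C)·(336, 202, 0) = (5.38×10⁻¹⁷, 3.24×10⁻¹⁷, 0) N.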